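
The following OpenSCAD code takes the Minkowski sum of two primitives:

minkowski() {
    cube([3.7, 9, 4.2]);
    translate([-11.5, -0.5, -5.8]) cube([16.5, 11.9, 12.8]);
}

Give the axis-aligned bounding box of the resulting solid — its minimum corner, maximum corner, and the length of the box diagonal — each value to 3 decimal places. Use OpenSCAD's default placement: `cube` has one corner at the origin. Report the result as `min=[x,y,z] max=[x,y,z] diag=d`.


A = translate([-11.5, -0.5, -5.8]) cube([16.5, 11.9, 12.8]) → bbox [-11.5,-0.5,-5.8] .. [5,11.4,7]
B = cube([3.7, 9, 4.2]) → bbox [0,0,0] .. [3.7,9,4.2]
lo = A.lo+B.lo = [-11.5+0, -0.5+0, -5.8+0] = [-11.500,-0.500,-5.800]
hi = A.hi+B.hi = [5+3.7, 11.4+9, 7+4.2] = [8.700,20.400,11.200]
diag = √(20.2²+20.9²+17²) = √1133.85 = 33.673

min=[-11.500,-0.500,-5.800] max=[8.700,20.400,11.200] diag=33.673


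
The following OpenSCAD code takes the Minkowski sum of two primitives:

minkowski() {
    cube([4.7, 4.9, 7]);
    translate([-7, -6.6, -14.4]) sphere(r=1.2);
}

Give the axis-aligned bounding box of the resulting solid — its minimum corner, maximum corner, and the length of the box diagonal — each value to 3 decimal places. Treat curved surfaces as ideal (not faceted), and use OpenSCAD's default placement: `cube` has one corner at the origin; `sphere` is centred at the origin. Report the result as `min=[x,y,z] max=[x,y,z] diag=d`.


A = translate([-7, -6.6, -14.4]) sphere(r=1.2) → bbox [-8.2,-7.8,-15.6] .. [-5.8,-5.4,-13.2]
B = cube([4.7, 4.9, 7]) → bbox [0,0,0] .. [4.7,4.9,7]
lo = A.lo+B.lo = [-8.2+0, -7.8+0, -15.6+0] = [-8.200,-7.800,-15.600]
hi = A.hi+B.hi = [-5.8+4.7, -5.4+4.9, -13.2+7] = [-1.100,-0.500,-6.200]
diag = √(7.1²+7.3²+9.4²) = √192.06 = 13.859

min=[-8.200,-7.800,-15.600] max=[-1.100,-0.500,-6.200] diag=13.859


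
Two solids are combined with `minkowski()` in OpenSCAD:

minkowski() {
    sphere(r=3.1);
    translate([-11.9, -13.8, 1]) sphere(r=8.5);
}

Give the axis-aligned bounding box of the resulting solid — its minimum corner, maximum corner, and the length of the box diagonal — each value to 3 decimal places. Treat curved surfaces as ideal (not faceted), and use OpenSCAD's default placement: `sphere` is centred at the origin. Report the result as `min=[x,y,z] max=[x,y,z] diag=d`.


min=[-23.500,-25.400,-10.600] max=[-0.300,-2.200,12.600] diag=40.184

A = translate([-11.9, -13.8, 1]) sphere(r=8.5) → bbox [-20.4,-22.3,-7.5] .. [-3.4,-5.3,9.5]
B = sphere(r=3.1) → bbox [-3.1,-3.1,-3.1] .. [3.1,3.1,3.1]
lo = A.lo+B.lo = [-20.4-3.1, -22.3-3.1, -7.5-3.1] = [-23.500,-25.400,-10.600]
hi = A.hi+B.hi = [-3.4+3.1, -5.3+3.1, 9.5+3.1] = [-0.300,-2.200,12.600]
diag = √(23.2²+23.2²+23.2²) = √1614.72 = 40.184


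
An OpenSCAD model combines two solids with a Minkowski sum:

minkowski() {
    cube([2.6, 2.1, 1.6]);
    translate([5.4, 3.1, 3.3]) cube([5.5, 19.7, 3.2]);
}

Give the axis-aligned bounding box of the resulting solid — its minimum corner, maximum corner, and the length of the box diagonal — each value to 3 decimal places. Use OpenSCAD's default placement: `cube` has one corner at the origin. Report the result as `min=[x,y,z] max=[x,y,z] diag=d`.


min=[5.400,3.100,3.300] max=[13.500,24.900,8.100] diag=23.746

A = translate([5.4, 3.1, 3.3]) cube([5.5, 19.7, 3.2]) → bbox [5.4,3.1,3.3] .. [10.9,22.8,6.5]
B = cube([2.6, 2.1, 1.6]) → bbox [0,0,0] .. [2.6,2.1,1.6]
lo = A.lo+B.lo = [5.4+0, 3.1+0, 3.3+0] = [5.400,3.100,3.300]
hi = A.hi+B.hi = [10.9+2.6, 22.8+2.1, 6.5+1.6] = [13.500,24.900,8.100]
diag = √(8.1²+21.8²+4.8²) = √563.89 = 23.746


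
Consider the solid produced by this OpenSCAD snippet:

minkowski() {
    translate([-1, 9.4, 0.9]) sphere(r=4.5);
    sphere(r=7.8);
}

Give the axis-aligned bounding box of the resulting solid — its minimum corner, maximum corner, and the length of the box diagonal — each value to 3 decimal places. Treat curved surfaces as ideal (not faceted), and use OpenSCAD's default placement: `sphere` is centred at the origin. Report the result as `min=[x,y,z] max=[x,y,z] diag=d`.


min=[-13.300,-2.900,-11.400] max=[11.300,21.700,13.200] diag=42.608

A = translate([-1, 9.4, 0.9]) sphere(r=4.5) → bbox [-5.5,4.9,-3.6] .. [3.5,13.9,5.4]
B = sphere(r=7.8) → bbox [-7.8,-7.8,-7.8] .. [7.8,7.8,7.8]
lo = A.lo+B.lo = [-5.5-7.8, 4.9-7.8, -3.6-7.8] = [-13.300,-2.900,-11.400]
hi = A.hi+B.hi = [3.5+7.8, 13.9+7.8, 5.4+7.8] = [11.300,21.700,13.200]
diag = √(24.6²+24.6²+24.6²) = √1815.48 = 42.608


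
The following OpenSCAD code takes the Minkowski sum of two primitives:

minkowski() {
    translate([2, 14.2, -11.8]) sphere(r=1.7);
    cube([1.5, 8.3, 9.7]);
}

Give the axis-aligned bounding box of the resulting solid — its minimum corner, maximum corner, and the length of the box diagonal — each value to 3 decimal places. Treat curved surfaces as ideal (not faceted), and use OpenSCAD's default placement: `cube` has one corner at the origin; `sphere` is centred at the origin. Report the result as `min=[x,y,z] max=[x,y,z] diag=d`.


min=[0.300,12.500,-13.500] max=[5.200,24.200,-0.400] diag=18.235

A = translate([2, 14.2, -11.8]) sphere(r=1.7) → bbox [0.3,12.5,-13.5] .. [3.7,15.9,-10.1]
B = cube([1.5, 8.3, 9.7]) → bbox [0,0,0] .. [1.5,8.3,9.7]
lo = A.lo+B.lo = [0.3+0, 12.5+0, -13.5+0] = [0.300,12.500,-13.500]
hi = A.hi+B.hi = [3.7+1.5, 15.9+8.3, -10.1+9.7] = [5.200,24.200,-0.400]
diag = √(4.9²+11.7²+13.1²) = √332.51 = 18.235


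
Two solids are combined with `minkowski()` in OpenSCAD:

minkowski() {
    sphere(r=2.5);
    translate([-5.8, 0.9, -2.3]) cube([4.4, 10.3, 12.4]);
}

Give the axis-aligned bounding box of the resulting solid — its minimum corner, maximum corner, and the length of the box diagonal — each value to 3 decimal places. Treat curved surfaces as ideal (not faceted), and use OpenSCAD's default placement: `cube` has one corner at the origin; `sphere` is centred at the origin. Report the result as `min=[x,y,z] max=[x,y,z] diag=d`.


A = translate([-5.8, 0.9, -2.3]) cube([4.4, 10.3, 12.4]) → bbox [-5.8,0.9,-2.3] .. [-1.4,11.2,10.1]
B = sphere(r=2.5) → bbox [-2.5,-2.5,-2.5] .. [2.5,2.5,2.5]
lo = A.lo+B.lo = [-5.8-2.5, 0.9-2.5, -2.3-2.5] = [-8.300,-1.600,-4.800]
hi = A.hi+B.hi = [-1.4+2.5, 11.2+2.5, 10.1+2.5] = [1.100,13.700,12.600]
diag = √(9.4²+15.3²+17.4²) = √625.21 = 25.004

min=[-8.300,-1.600,-4.800] max=[1.100,13.700,12.600] diag=25.004


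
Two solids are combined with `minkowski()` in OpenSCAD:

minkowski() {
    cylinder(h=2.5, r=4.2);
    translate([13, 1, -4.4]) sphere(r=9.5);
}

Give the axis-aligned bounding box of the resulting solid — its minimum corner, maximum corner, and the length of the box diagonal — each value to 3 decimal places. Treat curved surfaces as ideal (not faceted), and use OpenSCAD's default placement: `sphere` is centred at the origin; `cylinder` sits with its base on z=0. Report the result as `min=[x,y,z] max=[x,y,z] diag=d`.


min=[-0.700,-12.700,-13.900] max=[26.700,14.700,7.600] diag=44.314

A = translate([13, 1, -4.4]) sphere(r=9.5) → bbox [3.5,-8.5,-13.9] .. [22.5,10.5,5.1]
B = cylinder(h=2.5, r=4.2) → bbox [-4.2,-4.2,0] .. [4.2,4.2,2.5]
lo = A.lo+B.lo = [3.5-4.2, -8.5-4.2, -13.9+0] = [-0.700,-12.700,-13.900]
hi = A.hi+B.hi = [22.5+4.2, 10.5+4.2, 5.1+2.5] = [26.700,14.700,7.600]
diag = √(27.4²+27.4²+21.5²) = √1963.77 = 44.314


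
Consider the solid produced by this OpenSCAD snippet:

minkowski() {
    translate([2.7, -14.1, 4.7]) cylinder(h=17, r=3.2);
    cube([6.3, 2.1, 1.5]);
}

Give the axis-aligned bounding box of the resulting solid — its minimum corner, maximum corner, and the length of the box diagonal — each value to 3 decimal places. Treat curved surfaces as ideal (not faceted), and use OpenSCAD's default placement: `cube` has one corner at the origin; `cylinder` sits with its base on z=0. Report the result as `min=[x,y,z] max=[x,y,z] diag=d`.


A = translate([2.7, -14.1, 4.7]) cylinder(h=17, r=3.2) → bbox [-0.5,-17.3,4.7] .. [5.9,-10.9,21.7]
B = cube([6.3, 2.1, 1.5]) → bbox [0,0,0] .. [6.3,2.1,1.5]
lo = A.lo+B.lo = [-0.5+0, -17.3+0, 4.7+0] = [-0.500,-17.300,4.700]
hi = A.hi+B.hi = [5.9+6.3, -10.9+2.1, 21.7+1.5] = [12.200,-8.800,23.200]
diag = √(12.7²+8.5²+18.5²) = √575.79 = 23.996

min=[-0.500,-17.300,4.700] max=[12.200,-8.800,23.200] diag=23.996


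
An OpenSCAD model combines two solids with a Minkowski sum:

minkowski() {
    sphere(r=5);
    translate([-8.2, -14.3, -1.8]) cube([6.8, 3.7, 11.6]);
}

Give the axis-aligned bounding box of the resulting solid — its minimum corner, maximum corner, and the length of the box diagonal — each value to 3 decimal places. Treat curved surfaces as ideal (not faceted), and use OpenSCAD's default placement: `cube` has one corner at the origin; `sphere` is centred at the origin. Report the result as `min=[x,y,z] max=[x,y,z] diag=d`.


A = translate([-8.2, -14.3, -1.8]) cube([6.8, 3.7, 11.6]) → bbox [-8.2,-14.3,-1.8] .. [-1.4,-10.6,9.8]
B = sphere(r=5) → bbox [-5,-5,-5] .. [5,5,5]
lo = A.lo+B.lo = [-8.2-5, -14.3-5, -1.8-5] = [-13.200,-19.300,-6.800]
hi = A.hi+B.hi = [-1.4+5, -10.6+5, 9.8+5] = [3.600,-5.600,14.800]
diag = √(16.8²+13.7²+21.6²) = √936.49 = 30.602

min=[-13.200,-19.300,-6.800] max=[3.600,-5.600,14.800] diag=30.602


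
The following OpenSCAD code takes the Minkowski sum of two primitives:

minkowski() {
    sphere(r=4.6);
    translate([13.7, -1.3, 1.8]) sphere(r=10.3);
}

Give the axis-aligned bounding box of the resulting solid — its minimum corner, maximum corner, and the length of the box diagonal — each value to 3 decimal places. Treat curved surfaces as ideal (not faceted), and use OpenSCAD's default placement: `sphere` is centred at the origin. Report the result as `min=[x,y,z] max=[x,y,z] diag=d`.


A = translate([13.7, -1.3, 1.8]) sphere(r=10.3) → bbox [3.4,-11.6,-8.5] .. [24,9,12.1]
B = sphere(r=4.6) → bbox [-4.6,-4.6,-4.6] .. [4.6,4.6,4.6]
lo = A.lo+B.lo = [3.4-4.6, -11.6-4.6, -8.5-4.6] = [-1.200,-16.200,-13.100]
hi = A.hi+B.hi = [24+4.6, 9+4.6, 12.1+4.6] = [28.600,13.600,16.700]
diag = √(29.8²+29.8²+29.8²) = √2664.12 = 51.615

min=[-1.200,-16.200,-13.100] max=[28.600,13.600,16.700] diag=51.615


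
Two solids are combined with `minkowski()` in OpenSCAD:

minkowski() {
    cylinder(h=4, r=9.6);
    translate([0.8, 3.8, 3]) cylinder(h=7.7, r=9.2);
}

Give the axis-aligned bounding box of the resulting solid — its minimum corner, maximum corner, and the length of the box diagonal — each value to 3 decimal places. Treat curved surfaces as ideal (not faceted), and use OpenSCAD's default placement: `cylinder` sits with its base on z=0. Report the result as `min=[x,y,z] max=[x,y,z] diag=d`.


A = translate([0.8, 3.8, 3]) cylinder(h=7.7, r=9.2) → bbox [-8.4,-5.4,3] .. [10,13,10.7]
B = cylinder(h=4, r=9.6) → bbox [-9.6,-9.6,0] .. [9.6,9.6,4]
lo = A.lo+B.lo = [-8.4-9.6, -5.4-9.6, 3+0] = [-18.000,-15.000,3.000]
hi = A.hi+B.hi = [10+9.6, 13+9.6, 10.7+4] = [19.600,22.600,14.700]
diag = √(37.6²+37.6²+11.7²) = √2964.41 = 54.446

min=[-18.000,-15.000,3.000] max=[19.600,22.600,14.700] diag=54.446


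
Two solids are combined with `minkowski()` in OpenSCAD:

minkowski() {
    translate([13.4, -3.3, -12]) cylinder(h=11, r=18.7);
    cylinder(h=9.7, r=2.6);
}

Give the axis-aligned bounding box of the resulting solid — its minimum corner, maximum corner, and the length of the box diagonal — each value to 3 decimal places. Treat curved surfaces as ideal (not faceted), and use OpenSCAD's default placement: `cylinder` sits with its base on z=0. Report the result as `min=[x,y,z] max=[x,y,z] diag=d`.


min=[-7.900,-24.600,-12.000] max=[34.700,18.000,8.700] diag=63.703

A = translate([13.4, -3.3, -12]) cylinder(h=11, r=18.7) → bbox [-5.3,-22,-12] .. [32.1,15.4,-1]
B = cylinder(h=9.7, r=2.6) → bbox [-2.6,-2.6,0] .. [2.6,2.6,9.7]
lo = A.lo+B.lo = [-5.3-2.6, -22-2.6, -12+0] = [-7.900,-24.600,-12.000]
hi = A.hi+B.hi = [32.1+2.6, 15.4+2.6, -1+9.7] = [34.700,18.000,8.700]
diag = √(42.6²+42.6²+20.7²) = √4058.01 = 63.703


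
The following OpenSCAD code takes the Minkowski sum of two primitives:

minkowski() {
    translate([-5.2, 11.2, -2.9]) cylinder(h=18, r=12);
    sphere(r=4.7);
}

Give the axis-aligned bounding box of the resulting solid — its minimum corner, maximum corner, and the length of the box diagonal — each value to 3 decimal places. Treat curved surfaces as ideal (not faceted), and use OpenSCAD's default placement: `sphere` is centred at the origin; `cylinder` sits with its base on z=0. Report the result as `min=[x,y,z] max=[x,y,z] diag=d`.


A = translate([-5.2, 11.2, -2.9]) cylinder(h=18, r=12) → bbox [-17.2,-0.8,-2.9] .. [6.8,23.2,15.1]
B = sphere(r=4.7) → bbox [-4.7,-4.7,-4.7] .. [4.7,4.7,4.7]
lo = A.lo+B.lo = [-17.2-4.7, -0.8-4.7, -2.9-4.7] = [-21.900,-5.500,-7.600]
hi = A.hi+B.hi = [6.8+4.7, 23.2+4.7, 15.1+4.7] = [11.500,27.900,19.800]
diag = √(33.4²+33.4²+27.4²) = √2981.88 = 54.607

min=[-21.900,-5.500,-7.600] max=[11.500,27.900,19.800] diag=54.607


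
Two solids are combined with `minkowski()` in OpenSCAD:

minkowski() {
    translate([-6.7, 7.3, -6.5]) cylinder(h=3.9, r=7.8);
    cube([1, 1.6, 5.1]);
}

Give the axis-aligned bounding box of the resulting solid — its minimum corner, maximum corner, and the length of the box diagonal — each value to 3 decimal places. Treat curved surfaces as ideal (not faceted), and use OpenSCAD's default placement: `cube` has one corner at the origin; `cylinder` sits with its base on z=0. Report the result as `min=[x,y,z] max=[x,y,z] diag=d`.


min=[-14.500,-0.500,-6.500] max=[2.100,16.700,2.500] diag=25.542

A = translate([-6.7, 7.3, -6.5]) cylinder(h=3.9, r=7.8) → bbox [-14.5,-0.5,-6.5] .. [1.1,15.1,-2.6]
B = cube([1, 1.6, 5.1]) → bbox [0,0,0] .. [1,1.6,5.1]
lo = A.lo+B.lo = [-14.5+0, -0.5+0, -6.5+0] = [-14.500,-0.500,-6.500]
hi = A.hi+B.hi = [1.1+1, 15.1+1.6, -2.6+5.1] = [2.100,16.700,2.500]
diag = √(16.6²+17.2²+9²) = √652.4 = 25.542


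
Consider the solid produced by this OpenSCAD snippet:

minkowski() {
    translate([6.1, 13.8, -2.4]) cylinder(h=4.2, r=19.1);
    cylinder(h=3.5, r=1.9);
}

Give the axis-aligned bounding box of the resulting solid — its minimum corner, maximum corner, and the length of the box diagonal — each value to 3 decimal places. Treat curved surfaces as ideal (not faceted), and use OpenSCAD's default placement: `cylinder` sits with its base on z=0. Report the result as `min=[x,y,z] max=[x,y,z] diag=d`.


A = translate([6.1, 13.8, -2.4]) cylinder(h=4.2, r=19.1) → bbox [-13,-5.3,-2.4] .. [25.2,32.9,1.8]
B = cylinder(h=3.5, r=1.9) → bbox [-1.9,-1.9,0] .. [1.9,1.9,3.5]
lo = A.lo+B.lo = [-13-1.9, -5.3-1.9, -2.4+0] = [-14.900,-7.200,-2.400]
hi = A.hi+B.hi = [25.2+1.9, 32.9+1.9, 1.8+3.5] = [27.100,34.800,5.300]
diag = √(42²+42²+7.7²) = √3587.29 = 59.894

min=[-14.900,-7.200,-2.400] max=[27.100,34.800,5.300] diag=59.894


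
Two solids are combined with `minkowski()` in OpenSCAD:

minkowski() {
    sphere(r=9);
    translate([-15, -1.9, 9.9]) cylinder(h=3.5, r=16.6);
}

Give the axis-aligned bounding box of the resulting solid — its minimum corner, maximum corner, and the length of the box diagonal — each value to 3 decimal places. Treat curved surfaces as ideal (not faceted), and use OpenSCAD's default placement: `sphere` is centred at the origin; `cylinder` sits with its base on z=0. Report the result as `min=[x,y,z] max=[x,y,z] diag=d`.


A = translate([-15, -1.9, 9.9]) cylinder(h=3.5, r=16.6) → bbox [-31.6,-18.5,9.9] .. [1.6,14.7,13.4]
B = sphere(r=9) → bbox [-9,-9,-9] .. [9,9,9]
lo = A.lo+B.lo = [-31.6-9, -18.5-9, 9.9-9] = [-40.600,-27.500,0.900]
hi = A.hi+B.hi = [1.6+9, 14.7+9, 13.4+9] = [10.600,23.700,22.400]
diag = √(51.2²+51.2²+21.5²) = √5705.13 = 75.532

min=[-40.600,-27.500,0.900] max=[10.600,23.700,22.400] diag=75.532


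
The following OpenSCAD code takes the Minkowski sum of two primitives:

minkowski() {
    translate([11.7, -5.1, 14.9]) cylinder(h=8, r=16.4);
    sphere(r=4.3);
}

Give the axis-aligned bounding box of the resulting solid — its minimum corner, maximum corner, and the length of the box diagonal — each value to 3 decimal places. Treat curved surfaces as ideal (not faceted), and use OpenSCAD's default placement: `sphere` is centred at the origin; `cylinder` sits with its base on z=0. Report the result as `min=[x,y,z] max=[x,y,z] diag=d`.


min=[-9.000,-25.800,10.600] max=[32.400,15.600,27.200] diag=60.856

A = translate([11.7, -5.1, 14.9]) cylinder(h=8, r=16.4) → bbox [-4.7,-21.5,14.9] .. [28.1,11.3,22.9]
B = sphere(r=4.3) → bbox [-4.3,-4.3,-4.3] .. [4.3,4.3,4.3]
lo = A.lo+B.lo = [-4.7-4.3, -21.5-4.3, 14.9-4.3] = [-9.000,-25.800,10.600]
hi = A.hi+B.hi = [28.1+4.3, 11.3+4.3, 22.9+4.3] = [32.400,15.600,27.200]
diag = √(41.4²+41.4²+16.6²) = √3703.48 = 60.856


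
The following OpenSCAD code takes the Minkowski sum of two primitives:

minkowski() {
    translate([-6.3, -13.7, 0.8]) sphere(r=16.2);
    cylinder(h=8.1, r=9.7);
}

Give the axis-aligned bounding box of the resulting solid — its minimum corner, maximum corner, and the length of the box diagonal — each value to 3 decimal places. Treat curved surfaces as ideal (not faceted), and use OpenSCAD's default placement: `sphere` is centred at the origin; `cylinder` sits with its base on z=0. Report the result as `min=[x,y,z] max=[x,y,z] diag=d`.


min=[-32.200,-39.600,-15.400] max=[19.600,12.200,25.100] diag=83.706

A = translate([-6.3, -13.7, 0.8]) sphere(r=16.2) → bbox [-22.5,-29.9,-15.4] .. [9.9,2.5,17]
B = cylinder(h=8.1, r=9.7) → bbox [-9.7,-9.7,0] .. [9.7,9.7,8.1]
lo = A.lo+B.lo = [-22.5-9.7, -29.9-9.7, -15.4+0] = [-32.200,-39.600,-15.400]
hi = A.hi+B.hi = [9.9+9.7, 2.5+9.7, 17+8.1] = [19.600,12.200,25.100]
diag = √(51.8²+51.8²+40.5²) = √7006.73 = 83.706


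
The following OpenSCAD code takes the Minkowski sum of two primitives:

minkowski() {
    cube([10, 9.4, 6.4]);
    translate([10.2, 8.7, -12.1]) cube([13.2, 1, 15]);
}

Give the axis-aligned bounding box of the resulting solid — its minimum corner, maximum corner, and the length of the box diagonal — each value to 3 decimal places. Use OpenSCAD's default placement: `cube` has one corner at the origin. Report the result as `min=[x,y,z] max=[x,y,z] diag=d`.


min=[10.200,8.700,-12.100] max=[33.400,19.100,9.300] diag=33.232

A = translate([10.2, 8.7, -12.1]) cube([13.2, 1, 15]) → bbox [10.2,8.7,-12.1] .. [23.4,9.7,2.9]
B = cube([10, 9.4, 6.4]) → bbox [0,0,0] .. [10,9.4,6.4]
lo = A.lo+B.lo = [10.2+0, 8.7+0, -12.1+0] = [10.200,8.700,-12.100]
hi = A.hi+B.hi = [23.4+10, 9.7+9.4, 2.9+6.4] = [33.400,19.100,9.300]
diag = √(23.2²+10.4²+21.4²) = √1104.36 = 33.232


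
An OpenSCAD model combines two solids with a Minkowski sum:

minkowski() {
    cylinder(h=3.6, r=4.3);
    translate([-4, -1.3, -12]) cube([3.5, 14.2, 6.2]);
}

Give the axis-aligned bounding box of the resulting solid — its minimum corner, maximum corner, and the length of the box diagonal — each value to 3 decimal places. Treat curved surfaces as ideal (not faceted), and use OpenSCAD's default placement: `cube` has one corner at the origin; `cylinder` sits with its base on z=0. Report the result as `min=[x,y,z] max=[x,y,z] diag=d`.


A = translate([-4, -1.3, -12]) cube([3.5, 14.2, 6.2]) → bbox [-4,-1.3,-12] .. [-0.5,12.9,-5.8]
B = cylinder(h=3.6, r=4.3) → bbox [-4.3,-4.3,0] .. [4.3,4.3,3.6]
lo = A.lo+B.lo = [-4-4.3, -1.3-4.3, -12+0] = [-8.300,-5.600,-12.000]
hi = A.hi+B.hi = [-0.5+4.3, 12.9+4.3, -5.8+3.6] = [3.800,17.200,-2.200]
diag = √(12.1²+22.8²+9.8²) = √762.29 = 27.610

min=[-8.300,-5.600,-12.000] max=[3.800,17.200,-2.200] diag=27.610


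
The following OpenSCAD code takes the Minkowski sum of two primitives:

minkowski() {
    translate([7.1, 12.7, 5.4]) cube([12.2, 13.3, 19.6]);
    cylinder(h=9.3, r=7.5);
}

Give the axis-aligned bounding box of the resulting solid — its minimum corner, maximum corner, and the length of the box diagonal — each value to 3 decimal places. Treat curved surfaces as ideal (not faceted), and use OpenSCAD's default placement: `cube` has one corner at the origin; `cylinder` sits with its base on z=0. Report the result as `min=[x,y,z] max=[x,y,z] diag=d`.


A = translate([7.1, 12.7, 5.4]) cube([12.2, 13.3, 19.6]) → bbox [7.1,12.7,5.4] .. [19.3,26,25]
B = cylinder(h=9.3, r=7.5) → bbox [-7.5,-7.5,0] .. [7.5,7.5,9.3]
lo = A.lo+B.lo = [7.1-7.5, 12.7-7.5, 5.4+0] = [-0.400,5.200,5.400]
hi = A.hi+B.hi = [19.3+7.5, 26+7.5, 25+9.3] = [26.800,33.500,34.300]
diag = √(27.2²+28.3²+28.9²) = √2375.94 = 48.744

min=[-0.400,5.200,5.400] max=[26.800,33.500,34.300] diag=48.744


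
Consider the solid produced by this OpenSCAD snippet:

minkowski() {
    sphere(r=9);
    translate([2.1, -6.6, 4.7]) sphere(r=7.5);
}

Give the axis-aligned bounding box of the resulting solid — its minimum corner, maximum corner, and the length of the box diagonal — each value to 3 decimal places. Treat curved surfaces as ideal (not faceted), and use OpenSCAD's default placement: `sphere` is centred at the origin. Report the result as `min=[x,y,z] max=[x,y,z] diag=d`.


A = translate([2.1, -6.6, 4.7]) sphere(r=7.5) → bbox [-5.4,-14.1,-2.8] .. [9.6,0.9,12.2]
B = sphere(r=9) → bbox [-9,-9,-9] .. [9,9,9]
lo = A.lo+B.lo = [-5.4-9, -14.1-9, -2.8-9] = [-14.400,-23.100,-11.800]
hi = A.hi+B.hi = [9.6+9, 0.9+9, 12.2+9] = [18.600,9.900,21.200]
diag = √(33²+33²+33²) = √3267 = 57.158

min=[-14.400,-23.100,-11.800] max=[18.600,9.900,21.200] diag=57.158


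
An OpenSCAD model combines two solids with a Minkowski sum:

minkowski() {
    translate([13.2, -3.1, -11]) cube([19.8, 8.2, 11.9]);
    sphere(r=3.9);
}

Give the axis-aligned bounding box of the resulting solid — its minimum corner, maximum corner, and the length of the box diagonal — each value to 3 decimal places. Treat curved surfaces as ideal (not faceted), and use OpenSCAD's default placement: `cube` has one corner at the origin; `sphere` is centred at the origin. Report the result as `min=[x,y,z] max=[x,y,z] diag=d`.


A = translate([13.2, -3.1, -11]) cube([19.8, 8.2, 11.9]) → bbox [13.2,-3.1,-11] .. [33,5.1,0.9]
B = sphere(r=3.9) → bbox [-3.9,-3.9,-3.9] .. [3.9,3.9,3.9]
lo = A.lo+B.lo = [13.2-3.9, -3.1-3.9, -11-3.9] = [9.300,-7.000,-14.900]
hi = A.hi+B.hi = [33+3.9, 5.1+3.9, 0.9+3.9] = [36.900,9.000,4.800]
diag = √(27.6²+16²+19.7²) = √1405.85 = 37.495

min=[9.300,-7.000,-14.900] max=[36.900,9.000,4.800] diag=37.495


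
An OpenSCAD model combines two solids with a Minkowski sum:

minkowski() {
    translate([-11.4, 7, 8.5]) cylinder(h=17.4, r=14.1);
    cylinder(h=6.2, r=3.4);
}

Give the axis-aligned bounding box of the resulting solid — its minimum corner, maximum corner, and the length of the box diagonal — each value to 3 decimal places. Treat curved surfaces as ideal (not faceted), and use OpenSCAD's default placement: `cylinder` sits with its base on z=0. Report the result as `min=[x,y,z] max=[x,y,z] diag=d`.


A = translate([-11.4, 7, 8.5]) cylinder(h=17.4, r=14.1) → bbox [-25.5,-7.1,8.5] .. [2.7,21.1,25.9]
B = cylinder(h=6.2, r=3.4) → bbox [-3.4,-3.4,0] .. [3.4,3.4,6.2]
lo = A.lo+B.lo = [-25.5-3.4, -7.1-3.4, 8.5+0] = [-28.900,-10.500,8.500]
hi = A.hi+B.hi = [2.7+3.4, 21.1+3.4, 25.9+6.2] = [6.100,24.500,32.100]
diag = √(35²+35²+23.6²) = √3006.96 = 54.836

min=[-28.900,-10.500,8.500] max=[6.100,24.500,32.100] diag=54.836


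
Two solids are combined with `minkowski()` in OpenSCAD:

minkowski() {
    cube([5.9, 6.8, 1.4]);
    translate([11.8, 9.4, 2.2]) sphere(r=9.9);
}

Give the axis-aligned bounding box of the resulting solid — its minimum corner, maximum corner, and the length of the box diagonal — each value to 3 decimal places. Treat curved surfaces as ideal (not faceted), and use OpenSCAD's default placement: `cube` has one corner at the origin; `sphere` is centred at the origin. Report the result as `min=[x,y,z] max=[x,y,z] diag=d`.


min=[1.900,-0.500,-7.700] max=[27.600,26.100,13.500] diag=42.632

A = translate([11.8, 9.4, 2.2]) sphere(r=9.9) → bbox [1.9,-0.5,-7.7] .. [21.7,19.3,12.1]
B = cube([5.9, 6.8, 1.4]) → bbox [0,0,0] .. [5.9,6.8,1.4]
lo = A.lo+B.lo = [1.9+0, -0.5+0, -7.7+0] = [1.900,-0.500,-7.700]
hi = A.hi+B.hi = [21.7+5.9, 19.3+6.8, 12.1+1.4] = [27.600,26.100,13.500]
diag = √(25.7²+26.6²+21.2²) = √1817.49 = 42.632


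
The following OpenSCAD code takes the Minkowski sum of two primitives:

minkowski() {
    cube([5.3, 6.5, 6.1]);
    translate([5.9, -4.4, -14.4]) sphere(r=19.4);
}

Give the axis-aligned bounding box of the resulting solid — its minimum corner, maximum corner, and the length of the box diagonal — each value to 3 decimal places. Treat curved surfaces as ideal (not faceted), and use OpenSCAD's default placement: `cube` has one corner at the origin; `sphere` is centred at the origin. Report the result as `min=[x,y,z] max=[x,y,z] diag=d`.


min=[-13.500,-23.800,-33.800] max=[30.600,21.500,11.100] diag=77.543

A = translate([5.9, -4.4, -14.4]) sphere(r=19.4) → bbox [-13.5,-23.8,-33.8] .. [25.3,15,5]
B = cube([5.3, 6.5, 6.1]) → bbox [0,0,0] .. [5.3,6.5,6.1]
lo = A.lo+B.lo = [-13.5+0, -23.8+0, -33.8+0] = [-13.500,-23.800,-33.800]
hi = A.hi+B.hi = [25.3+5.3, 15+6.5, 5+6.1] = [30.600,21.500,11.100]
diag = √(44.1²+45.3²+44.9²) = √6012.91 = 77.543


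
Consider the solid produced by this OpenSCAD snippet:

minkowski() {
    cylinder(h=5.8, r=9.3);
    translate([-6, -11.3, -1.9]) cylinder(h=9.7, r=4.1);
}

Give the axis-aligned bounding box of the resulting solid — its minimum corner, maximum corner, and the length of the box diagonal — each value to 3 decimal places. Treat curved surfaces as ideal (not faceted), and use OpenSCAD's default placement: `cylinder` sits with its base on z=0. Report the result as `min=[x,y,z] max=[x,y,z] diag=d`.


min=[-19.400,-24.700,-1.900] max=[7.400,2.100,13.600] diag=40.948

A = translate([-6, -11.3, -1.9]) cylinder(h=9.7, r=4.1) → bbox [-10.1,-15.4,-1.9] .. [-1.9,-7.2,7.8]
B = cylinder(h=5.8, r=9.3) → bbox [-9.3,-9.3,0] .. [9.3,9.3,5.8]
lo = A.lo+B.lo = [-10.1-9.3, -15.4-9.3, -1.9+0] = [-19.400,-24.700,-1.900]
hi = A.hi+B.hi = [-1.9+9.3, -7.2+9.3, 7.8+5.8] = [7.400,2.100,13.600]
diag = √(26.8²+26.8²+15.5²) = √1676.73 = 40.948


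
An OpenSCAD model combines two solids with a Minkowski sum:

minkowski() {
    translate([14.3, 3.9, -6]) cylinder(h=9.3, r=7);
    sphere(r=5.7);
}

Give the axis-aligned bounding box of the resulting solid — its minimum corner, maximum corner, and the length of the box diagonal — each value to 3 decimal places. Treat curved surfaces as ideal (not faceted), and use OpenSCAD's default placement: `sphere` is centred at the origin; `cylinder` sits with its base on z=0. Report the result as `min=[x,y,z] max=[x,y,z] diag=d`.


min=[1.600,-8.800,-11.700] max=[27.000,16.600,9.000] diag=41.459

A = translate([14.3, 3.9, -6]) cylinder(h=9.3, r=7) → bbox [7.3,-3.1,-6] .. [21.3,10.9,3.3]
B = sphere(r=5.7) → bbox [-5.7,-5.7,-5.7] .. [5.7,5.7,5.7]
lo = A.lo+B.lo = [7.3-5.7, -3.1-5.7, -6-5.7] = [1.600,-8.800,-11.700]
hi = A.hi+B.hi = [21.3+5.7, 10.9+5.7, 3.3+5.7] = [27.000,16.600,9.000]
diag = √(25.4²+25.4²+20.7²) = √1718.81 = 41.459


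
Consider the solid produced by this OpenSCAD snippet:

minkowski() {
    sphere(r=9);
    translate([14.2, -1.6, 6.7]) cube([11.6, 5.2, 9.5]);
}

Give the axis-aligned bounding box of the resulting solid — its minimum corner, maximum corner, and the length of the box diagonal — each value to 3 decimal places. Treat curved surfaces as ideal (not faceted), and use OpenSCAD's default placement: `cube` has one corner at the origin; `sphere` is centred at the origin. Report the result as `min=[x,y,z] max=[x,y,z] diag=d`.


A = translate([14.2, -1.6, 6.7]) cube([11.6, 5.2, 9.5]) → bbox [14.2,-1.6,6.7] .. [25.8,3.6,16.2]
B = sphere(r=9) → bbox [-9,-9,-9] .. [9,9,9]
lo = A.lo+B.lo = [14.2-9, -1.6-9, 6.7-9] = [5.200,-10.600,-2.300]
hi = A.hi+B.hi = [25.8+9, 3.6+9, 16.2+9] = [34.800,12.600,25.200]
diag = √(29.6²+23.2²+27.5²) = √2170.65 = 46.590

min=[5.200,-10.600,-2.300] max=[34.800,12.600,25.200] diag=46.590


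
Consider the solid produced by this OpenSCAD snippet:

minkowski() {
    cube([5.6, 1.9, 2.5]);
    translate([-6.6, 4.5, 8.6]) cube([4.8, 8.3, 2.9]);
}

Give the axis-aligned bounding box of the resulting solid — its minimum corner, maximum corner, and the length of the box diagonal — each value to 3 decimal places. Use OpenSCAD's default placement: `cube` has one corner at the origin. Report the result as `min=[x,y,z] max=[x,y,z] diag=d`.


min=[-6.600,4.500,8.600] max=[3.800,14.700,14.000] diag=15.536

A = translate([-6.6, 4.5, 8.6]) cube([4.8, 8.3, 2.9]) → bbox [-6.6,4.5,8.6] .. [-1.8,12.8,11.5]
B = cube([5.6, 1.9, 2.5]) → bbox [0,0,0] .. [5.6,1.9,2.5]
lo = A.lo+B.lo = [-6.6+0, 4.5+0, 8.6+0] = [-6.600,4.500,8.600]
hi = A.hi+B.hi = [-1.8+5.6, 12.8+1.9, 11.5+2.5] = [3.800,14.700,14.000]
diag = √(10.4²+10.2²+5.4²) = √241.36 = 15.536


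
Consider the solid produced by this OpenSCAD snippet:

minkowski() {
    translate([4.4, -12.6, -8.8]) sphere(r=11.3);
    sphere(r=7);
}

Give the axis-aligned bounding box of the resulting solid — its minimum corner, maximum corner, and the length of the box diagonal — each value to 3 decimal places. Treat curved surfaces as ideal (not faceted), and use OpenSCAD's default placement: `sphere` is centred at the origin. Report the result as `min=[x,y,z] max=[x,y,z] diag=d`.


min=[-13.900,-30.900,-27.100] max=[22.700,5.700,9.500] diag=63.393

A = translate([4.4, -12.6, -8.8]) sphere(r=11.3) → bbox [-6.9,-23.9,-20.1] .. [15.7,-1.3,2.5]
B = sphere(r=7) → bbox [-7,-7,-7] .. [7,7,7]
lo = A.lo+B.lo = [-6.9-7, -23.9-7, -20.1-7] = [-13.900,-30.900,-27.100]
hi = A.hi+B.hi = [15.7+7, -1.3+7, 2.5+7] = [22.700,5.700,9.500]
diag = √(36.6²+36.6²+36.6²) = √4018.68 = 63.393


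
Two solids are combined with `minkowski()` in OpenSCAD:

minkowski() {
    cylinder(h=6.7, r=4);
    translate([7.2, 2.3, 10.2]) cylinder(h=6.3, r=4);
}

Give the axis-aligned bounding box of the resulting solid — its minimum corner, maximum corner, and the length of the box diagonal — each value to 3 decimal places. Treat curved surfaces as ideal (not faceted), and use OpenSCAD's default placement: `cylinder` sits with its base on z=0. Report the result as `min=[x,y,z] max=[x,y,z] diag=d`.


A = translate([7.2, 2.3, 10.2]) cylinder(h=6.3, r=4) → bbox [3.2,-1.7,10.2] .. [11.2,6.3,16.5]
B = cylinder(h=6.7, r=4) → bbox [-4,-4,0] .. [4,4,6.7]
lo = A.lo+B.lo = [3.2-4, -1.7-4, 10.2+0] = [-0.800,-5.700,10.200]
hi = A.hi+B.hi = [11.2+4, 6.3+4, 16.5+6.7] = [15.200,10.300,23.200]
diag = √(16²+16²+13²) = √681 = 26.096

min=[-0.800,-5.700,10.200] max=[15.200,10.300,23.200] diag=26.096


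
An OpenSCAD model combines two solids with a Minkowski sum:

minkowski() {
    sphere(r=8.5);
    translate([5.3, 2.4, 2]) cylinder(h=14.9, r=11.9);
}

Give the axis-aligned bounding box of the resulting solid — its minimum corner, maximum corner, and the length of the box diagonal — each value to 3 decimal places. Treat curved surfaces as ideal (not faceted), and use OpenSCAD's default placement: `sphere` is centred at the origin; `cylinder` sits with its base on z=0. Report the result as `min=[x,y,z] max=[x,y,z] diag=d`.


A = translate([5.3, 2.4, 2]) cylinder(h=14.9, r=11.9) → bbox [-6.6,-9.5,2] .. [17.2,14.3,16.9]
B = sphere(r=8.5) → bbox [-8.5,-8.5,-8.5] .. [8.5,8.5,8.5]
lo = A.lo+B.lo = [-6.6-8.5, -9.5-8.5, 2-8.5] = [-15.100,-18.000,-6.500]
hi = A.hi+B.hi = [17.2+8.5, 14.3+8.5, 16.9+8.5] = [25.700,22.800,25.400]
diag = √(40.8²+40.8²+31.9²) = √4346.89 = 65.931

min=[-15.100,-18.000,-6.500] max=[25.700,22.800,25.400] diag=65.931


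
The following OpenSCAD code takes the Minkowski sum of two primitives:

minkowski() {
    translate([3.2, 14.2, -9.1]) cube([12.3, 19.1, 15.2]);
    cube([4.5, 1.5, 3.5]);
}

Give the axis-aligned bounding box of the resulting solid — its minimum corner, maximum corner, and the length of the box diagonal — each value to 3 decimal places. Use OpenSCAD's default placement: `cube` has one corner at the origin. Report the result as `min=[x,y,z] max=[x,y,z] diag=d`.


min=[3.200,14.200,-9.100] max=[20.000,34.800,9.600] diag=32.501

A = translate([3.2, 14.2, -9.1]) cube([12.3, 19.1, 15.2]) → bbox [3.2,14.2,-9.1] .. [15.5,33.3,6.1]
B = cube([4.5, 1.5, 3.5]) → bbox [0,0,0] .. [4.5,1.5,3.5]
lo = A.lo+B.lo = [3.2+0, 14.2+0, -9.1+0] = [3.200,14.200,-9.100]
hi = A.hi+B.hi = [15.5+4.5, 33.3+1.5, 6.1+3.5] = [20.000,34.800,9.600]
diag = √(16.8²+20.6²+18.7²) = √1056.29 = 32.501


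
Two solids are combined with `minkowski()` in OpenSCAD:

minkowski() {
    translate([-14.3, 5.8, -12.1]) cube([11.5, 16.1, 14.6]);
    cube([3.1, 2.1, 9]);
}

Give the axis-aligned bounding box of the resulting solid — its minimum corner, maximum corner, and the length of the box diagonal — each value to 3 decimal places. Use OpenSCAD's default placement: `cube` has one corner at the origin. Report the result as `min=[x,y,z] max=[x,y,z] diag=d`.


A = translate([-14.3, 5.8, -12.1]) cube([11.5, 16.1, 14.6]) → bbox [-14.3,5.8,-12.1] .. [-2.8,21.9,2.5]
B = cube([3.1, 2.1, 9]) → bbox [0,0,0] .. [3.1,2.1,9]
lo = A.lo+B.lo = [-14.3+0, 5.8+0, -12.1+0] = [-14.300,5.800,-12.100]
hi = A.hi+B.hi = [-2.8+3.1, 21.9+2.1, 2.5+9] = [0.300,24.000,11.500]
diag = √(14.6²+18.2²+23.6²) = √1101.36 = 33.187

min=[-14.300,5.800,-12.100] max=[0.300,24.000,11.500] diag=33.187


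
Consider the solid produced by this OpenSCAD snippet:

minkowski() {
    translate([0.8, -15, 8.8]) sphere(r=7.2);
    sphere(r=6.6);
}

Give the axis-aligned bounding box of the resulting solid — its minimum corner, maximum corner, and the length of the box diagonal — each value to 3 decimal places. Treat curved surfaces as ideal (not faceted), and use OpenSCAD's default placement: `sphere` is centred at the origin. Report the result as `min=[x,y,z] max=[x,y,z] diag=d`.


A = translate([0.8, -15, 8.8]) sphere(r=7.2) → bbox [-6.4,-22.2,1.6] .. [8,-7.8,16]
B = sphere(r=6.6) → bbox [-6.6,-6.6,-6.6] .. [6.6,6.6,6.6]
lo = A.lo+B.lo = [-6.4-6.6, -22.2-6.6, 1.6-6.6] = [-13.000,-28.800,-5.000]
hi = A.hi+B.hi = [8+6.6, -7.8+6.6, 16+6.6] = [14.600,-1.200,22.600]
diag = √(27.6²+27.6²+27.6²) = √2285.28 = 47.805

min=[-13.000,-28.800,-5.000] max=[14.600,-1.200,22.600] diag=47.805


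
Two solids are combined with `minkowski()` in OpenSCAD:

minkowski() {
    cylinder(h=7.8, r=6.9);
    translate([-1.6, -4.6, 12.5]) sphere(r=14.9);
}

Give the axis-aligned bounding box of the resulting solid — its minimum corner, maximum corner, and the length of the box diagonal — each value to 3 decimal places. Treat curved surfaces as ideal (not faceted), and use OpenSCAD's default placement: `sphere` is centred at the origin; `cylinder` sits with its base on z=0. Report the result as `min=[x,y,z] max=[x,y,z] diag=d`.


A = translate([-1.6, -4.6, 12.5]) sphere(r=14.9) → bbox [-16.5,-19.5,-2.4] .. [13.3,10.3,27.4]
B = cylinder(h=7.8, r=6.9) → bbox [-6.9,-6.9,0] .. [6.9,6.9,7.8]
lo = A.lo+B.lo = [-16.5-6.9, -19.5-6.9, -2.4+0] = [-23.400,-26.400,-2.400]
hi = A.hi+B.hi = [13.3+6.9, 10.3+6.9, 27.4+7.8] = [20.200,17.200,35.200]
diag = √(43.6²+43.6²+37.6²) = √5215.68 = 72.220

min=[-23.400,-26.400,-2.400] max=[20.200,17.200,35.200] diag=72.220


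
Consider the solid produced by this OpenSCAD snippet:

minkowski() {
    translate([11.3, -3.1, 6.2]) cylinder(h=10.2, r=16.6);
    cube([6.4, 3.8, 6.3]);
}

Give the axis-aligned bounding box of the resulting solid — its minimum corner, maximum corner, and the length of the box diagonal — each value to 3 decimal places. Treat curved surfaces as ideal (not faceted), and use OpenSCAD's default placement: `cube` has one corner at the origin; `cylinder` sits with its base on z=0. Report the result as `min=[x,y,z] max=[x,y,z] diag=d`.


min=[-5.300,-19.700,6.200] max=[34.300,17.300,22.700] diag=56.652

A = translate([11.3, -3.1, 6.2]) cylinder(h=10.2, r=16.6) → bbox [-5.3,-19.7,6.2] .. [27.9,13.5,16.4]
B = cube([6.4, 3.8, 6.3]) → bbox [0,0,0] .. [6.4,3.8,6.3]
lo = A.lo+B.lo = [-5.3+0, -19.7+0, 6.2+0] = [-5.300,-19.700,6.200]
hi = A.hi+B.hi = [27.9+6.4, 13.5+3.8, 16.4+6.3] = [34.300,17.300,22.700]
diag = √(39.6²+37²+16.5²) = √3209.41 = 56.652


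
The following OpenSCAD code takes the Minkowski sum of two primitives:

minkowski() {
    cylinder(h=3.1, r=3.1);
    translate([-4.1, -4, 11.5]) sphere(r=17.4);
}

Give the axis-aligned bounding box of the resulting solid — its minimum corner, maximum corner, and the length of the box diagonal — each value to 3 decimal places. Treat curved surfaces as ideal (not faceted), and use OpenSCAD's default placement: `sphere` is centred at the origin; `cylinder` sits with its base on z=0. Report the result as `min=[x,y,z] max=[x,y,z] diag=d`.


min=[-24.600,-24.500,-5.900] max=[16.400,16.500,32.000] diag=69.271

A = translate([-4.1, -4, 11.5]) sphere(r=17.4) → bbox [-21.5,-21.4,-5.9] .. [13.3,13.4,28.9]
B = cylinder(h=3.1, r=3.1) → bbox [-3.1,-3.1,0] .. [3.1,3.1,3.1]
lo = A.lo+B.lo = [-21.5-3.1, -21.4-3.1, -5.9+0] = [-24.600,-24.500,-5.900]
hi = A.hi+B.hi = [13.3+3.1, 13.4+3.1, 28.9+3.1] = [16.400,16.500,32.000]
diag = √(41²+41²+37.9²) = √4798.41 = 69.271


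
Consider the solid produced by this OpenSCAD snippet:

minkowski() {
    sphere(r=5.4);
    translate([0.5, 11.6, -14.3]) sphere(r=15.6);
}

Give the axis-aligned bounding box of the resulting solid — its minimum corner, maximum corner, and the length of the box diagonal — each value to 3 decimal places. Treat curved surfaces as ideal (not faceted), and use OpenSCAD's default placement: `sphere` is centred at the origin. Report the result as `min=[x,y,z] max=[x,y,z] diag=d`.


min=[-20.500,-9.400,-35.300] max=[21.500,32.600,6.700] diag=72.746

A = translate([0.5, 11.6, -14.3]) sphere(r=15.6) → bbox [-15.1,-4,-29.9] .. [16.1,27.2,1.3]
B = sphere(r=5.4) → bbox [-5.4,-5.4,-5.4] .. [5.4,5.4,5.4]
lo = A.lo+B.lo = [-15.1-5.4, -4-5.4, -29.9-5.4] = [-20.500,-9.400,-35.300]
hi = A.hi+B.hi = [16.1+5.4, 27.2+5.4, 1.3+5.4] = [21.500,32.600,6.700]
diag = √(42²+42²+42²) = √5292 = 72.746


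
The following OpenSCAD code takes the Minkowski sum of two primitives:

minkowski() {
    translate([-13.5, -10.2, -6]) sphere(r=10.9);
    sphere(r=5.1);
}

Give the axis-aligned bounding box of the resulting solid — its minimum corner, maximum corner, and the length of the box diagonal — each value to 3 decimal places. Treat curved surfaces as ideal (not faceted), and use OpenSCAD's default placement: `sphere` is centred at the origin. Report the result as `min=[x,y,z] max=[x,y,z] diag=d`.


A = translate([-13.5, -10.2, -6]) sphere(r=10.9) → bbox [-24.4,-21.1,-16.9] .. [-2.6,0.7,4.9]
B = sphere(r=5.1) → bbox [-5.1,-5.1,-5.1] .. [5.1,5.1,5.1]
lo = A.lo+B.lo = [-24.4-5.1, -21.1-5.1, -16.9-5.1] = [-29.500,-26.200,-22.000]
hi = A.hi+B.hi = [-2.6+5.1, 0.7+5.1, 4.9+5.1] = [2.500,5.800,10.000]
diag = √(32²+32²+32²) = √3072 = 55.426

min=[-29.500,-26.200,-22.000] max=[2.500,5.800,10.000] diag=55.426


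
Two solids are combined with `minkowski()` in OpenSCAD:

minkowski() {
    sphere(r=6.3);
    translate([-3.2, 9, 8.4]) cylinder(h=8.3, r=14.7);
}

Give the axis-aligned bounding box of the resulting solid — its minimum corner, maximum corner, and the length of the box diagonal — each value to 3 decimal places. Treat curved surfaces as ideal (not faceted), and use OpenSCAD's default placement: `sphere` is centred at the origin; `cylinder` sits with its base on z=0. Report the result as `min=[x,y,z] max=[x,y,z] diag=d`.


min=[-24.200,-12.000,2.100] max=[17.800,30.000,23.000] diag=62.967

A = translate([-3.2, 9, 8.4]) cylinder(h=8.3, r=14.7) → bbox [-17.9,-5.7,8.4] .. [11.5,23.7,16.7]
B = sphere(r=6.3) → bbox [-6.3,-6.3,-6.3] .. [6.3,6.3,6.3]
lo = A.lo+B.lo = [-17.9-6.3, -5.7-6.3, 8.4-6.3] = [-24.200,-12.000,2.100]
hi = A.hi+B.hi = [11.5+6.3, 23.7+6.3, 16.7+6.3] = [17.800,30.000,23.000]
diag = √(42²+42²+20.9²) = √3964.81 = 62.967


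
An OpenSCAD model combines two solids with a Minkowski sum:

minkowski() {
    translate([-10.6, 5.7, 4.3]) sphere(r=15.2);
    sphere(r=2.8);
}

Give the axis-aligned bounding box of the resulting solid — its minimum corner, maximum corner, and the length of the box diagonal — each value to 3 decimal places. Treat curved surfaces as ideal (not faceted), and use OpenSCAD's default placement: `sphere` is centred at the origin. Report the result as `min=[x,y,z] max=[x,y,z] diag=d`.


A = translate([-10.6, 5.7, 4.3]) sphere(r=15.2) → bbox [-25.8,-9.5,-10.9] .. [4.6,20.9,19.5]
B = sphere(r=2.8) → bbox [-2.8,-2.8,-2.8] .. [2.8,2.8,2.8]
lo = A.lo+B.lo = [-25.8-2.8, -9.5-2.8, -10.9-2.8] = [-28.600,-12.300,-13.700]
hi = A.hi+B.hi = [4.6+2.8, 20.9+2.8, 19.5+2.8] = [7.400,23.700,22.300]
diag = √(36²+36²+36²) = √3888 = 62.354

min=[-28.600,-12.300,-13.700] max=[7.400,23.700,22.300] diag=62.354
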